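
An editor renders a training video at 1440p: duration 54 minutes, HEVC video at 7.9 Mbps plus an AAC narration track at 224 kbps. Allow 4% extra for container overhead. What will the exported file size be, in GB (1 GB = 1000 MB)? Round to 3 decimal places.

3.422 GB

54 min = 3240 s
Audio: 224 kbps = 0.224 Mbps.
Total bitrate: 7.9 + 0.224 = 8.124 Mbps.
Stream data: 8.124 Mbps × 3240 s = 26321.8 Mb.
With 4% container overhead: ×1.04.
27,375 Mb ÷ 8 = 3,422 MB → 3.422 GB.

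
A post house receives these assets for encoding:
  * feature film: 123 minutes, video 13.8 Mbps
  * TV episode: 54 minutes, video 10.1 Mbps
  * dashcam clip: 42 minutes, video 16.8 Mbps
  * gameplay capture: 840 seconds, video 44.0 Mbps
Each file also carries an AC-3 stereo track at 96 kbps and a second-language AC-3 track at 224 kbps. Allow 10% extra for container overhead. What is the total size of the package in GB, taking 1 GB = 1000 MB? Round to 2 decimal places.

Audio total: 96 + 224 = 320 kbps = 0.320 Mbps.
feature film: 14.120 Mbps × 7380 s × 1.10 = 114626.2 Mb
TV episode: 10.420 Mbps × 3240 s × 1.10 = 37136.9 Mb
dashcam clip: 17.120 Mbps × 2520 s × 1.10 = 47456.6 Mb
gameplay capture: 44.320 Mbps × 840 s × 1.10 = 40951.7 Mb
Total: 240171.4 Mb = 30021.4 MB.
= 30.02 GB.

30.02 GB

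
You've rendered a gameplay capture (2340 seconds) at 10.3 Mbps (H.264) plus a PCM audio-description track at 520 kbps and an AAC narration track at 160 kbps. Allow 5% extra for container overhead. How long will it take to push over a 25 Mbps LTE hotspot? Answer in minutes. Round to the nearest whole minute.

18 minutes

Audio total: 520 + 160 = 680 kbps = 0.680 Mbps.
Total bitrate: 10.980 Mbps.
File: 10.980 Mbps × 2340 s = 25693.2 Mb.
With 5% container overhead: ×1.05. → 26977.9 Mb.
At 25 Mbps: 26977.9 / 25 = 1079.1 s ≈ 18 minutes.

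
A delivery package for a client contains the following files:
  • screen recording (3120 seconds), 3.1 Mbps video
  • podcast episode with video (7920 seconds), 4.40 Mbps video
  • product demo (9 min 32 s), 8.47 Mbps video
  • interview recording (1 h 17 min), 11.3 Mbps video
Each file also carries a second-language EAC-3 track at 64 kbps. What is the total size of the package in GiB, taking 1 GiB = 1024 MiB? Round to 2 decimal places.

Audio: 64 kbps = 0.064 Mbps.
screen recording: 3.164 Mbps × 3120 s = 9871.7 Mb
podcast episode with video: 4.464 Mbps × 7920 s = 35354.9 Mb
product demo: 8.534 Mbps × 572 s = 4881.4 Mb
interview recording: 11.364 Mbps × 4620 s = 52501.7 Mb
Total: 102609.7 Mb = 12826.2 MB.
= 11.95 GiB.

11.95 GiB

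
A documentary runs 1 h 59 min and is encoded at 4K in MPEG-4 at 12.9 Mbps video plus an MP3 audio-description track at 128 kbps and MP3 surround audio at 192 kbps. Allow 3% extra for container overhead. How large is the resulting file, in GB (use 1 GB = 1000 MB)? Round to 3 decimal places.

1 h 59 min = 119 min = 7140 s
Audio total: 128 + 192 = 320 kbps = 0.320 Mbps.
Total bitrate: 12.9 + 0.320 = 13.220 Mbps.
Stream data: 13.220 Mbps × 7140 s = 94390.8 Mb.
With 3% container overhead: ×1.03.
97,223 Mb ÷ 8 = 12,153 MB → 12.15 GB.

12.153 GB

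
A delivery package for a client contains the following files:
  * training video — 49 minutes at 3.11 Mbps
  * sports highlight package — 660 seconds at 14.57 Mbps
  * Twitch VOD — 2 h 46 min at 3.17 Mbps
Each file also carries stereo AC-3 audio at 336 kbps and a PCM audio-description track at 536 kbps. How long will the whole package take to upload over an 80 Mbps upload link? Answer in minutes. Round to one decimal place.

12.9 minutes

Audio total: 336 + 536 = 872 kbps = 0.872 Mbps.
training video: 3.982 Mbps × 2940 s = 11707.1 Mb
sports highlight package: 15.442 Mbps × 660 s = 10191.7 Mb
Twitch VOD: 4.042 Mbps × 9960 s = 40258.3 Mb
Total: 62157.1 Mb = 7769.6 MB.
At 80 Mbps: 62157.1 / 80 = 777 s ≈ 12.9 minutes.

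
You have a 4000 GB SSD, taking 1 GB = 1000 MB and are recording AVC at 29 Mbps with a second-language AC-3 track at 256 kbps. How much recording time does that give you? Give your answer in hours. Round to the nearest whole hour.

304 hours

Audio: 256 kbps = 0.256 Mbps.
Total bitrate: 29 + 0.256 = 29.256 Mbps.
Capacity: 4000 GB = 32,000,000 Mb.
Recording time: 32,000,000 / 29.256 = 1,093,793 s ≈ 304 hours.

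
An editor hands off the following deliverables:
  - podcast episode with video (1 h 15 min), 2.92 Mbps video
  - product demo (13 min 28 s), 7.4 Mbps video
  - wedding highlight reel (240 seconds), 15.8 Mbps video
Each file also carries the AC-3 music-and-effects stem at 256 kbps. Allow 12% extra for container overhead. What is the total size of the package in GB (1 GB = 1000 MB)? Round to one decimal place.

Audio: 256 kbps = 0.256 Mbps.
podcast episode with video: 3.176 Mbps × 4500 s × 1.12 = 16007.0 Mb
product demo: 7.656 Mbps × 808 s × 1.12 = 6928.4 Mb
wedding highlight reel: 16.056 Mbps × 240 s × 1.12 = 4315.9 Mb
Total: 27251.3 Mb = 3406.4 MB.
= 3.406 GB.

3.4 GB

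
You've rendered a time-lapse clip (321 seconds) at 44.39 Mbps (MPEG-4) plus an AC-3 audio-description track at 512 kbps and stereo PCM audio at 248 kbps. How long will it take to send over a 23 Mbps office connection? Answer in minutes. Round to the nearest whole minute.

11 minutes

Audio total: 512 + 248 = 760 kbps = 0.760 Mbps.
Total bitrate: 45.150 Mbps.
File: 45.150 Mbps × 321 s = 14493.1 Mb.
At 23 Mbps: 14493.1 / 23 = 630.1 s ≈ 10.5 minutes.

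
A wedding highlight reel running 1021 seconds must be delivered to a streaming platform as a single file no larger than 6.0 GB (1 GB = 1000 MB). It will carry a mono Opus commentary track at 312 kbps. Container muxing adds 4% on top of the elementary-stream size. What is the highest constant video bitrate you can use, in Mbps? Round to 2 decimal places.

44.89 Mbps

Budget: 6.0 GB = 48000.0 Mb.
Stream payload after overhead: 48000.0 / 1.04 = 46153.8 Mb.
Total bitrate budget: 46153.8 Mb / 1021 s = 45.205 Mbps.
Audio: 312 kbps = 0.312 Mbps.
Video: 45.205 − 0.312 = 44.893 Mbps.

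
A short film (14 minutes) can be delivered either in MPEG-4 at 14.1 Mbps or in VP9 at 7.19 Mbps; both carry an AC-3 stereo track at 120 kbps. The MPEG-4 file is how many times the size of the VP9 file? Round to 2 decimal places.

14 min = 840 s
Audio: 120 kbps = 0.120 Mbps.
MPEG-4: 14.220 Mbps × 840 s = 11944.8 Mb = 1.391 GiB.
VP9: 7.310 Mbps × 840 s = 6140.4 Mb = 0.715 GiB.
Ratio: 1.391 / 0.715 = 1.945.

1.95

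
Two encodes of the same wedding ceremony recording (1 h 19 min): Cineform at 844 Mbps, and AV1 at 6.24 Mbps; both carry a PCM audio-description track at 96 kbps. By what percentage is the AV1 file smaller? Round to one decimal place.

99.2%

1 h 19 min = 79 min = 4740 s
Audio: 96 kbps = 0.096 Mbps.
Cineform: 844.096 Mbps × 4740 s = 4001015.0 Mb = 500.127 GB.
AV1: 6.336 Mbps × 4740 s = 30032.6 Mb = 3.754 GB.
Reduction: (1 − 3.754/500.127) × 100 = 99.25%.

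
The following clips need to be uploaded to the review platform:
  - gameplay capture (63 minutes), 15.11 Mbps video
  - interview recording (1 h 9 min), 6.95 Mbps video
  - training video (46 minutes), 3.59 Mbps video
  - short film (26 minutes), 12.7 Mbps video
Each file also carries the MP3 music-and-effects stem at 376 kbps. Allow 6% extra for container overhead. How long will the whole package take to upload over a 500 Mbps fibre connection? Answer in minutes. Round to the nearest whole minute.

4 minutes

Audio: 376 kbps = 0.376 Mbps.
gameplay capture: 15.486 Mbps × 3780 s × 1.06 = 62049.3 Mb
interview recording: 7.326 Mbps × 4140 s × 1.06 = 32149.4 Mb
training video: 3.966 Mbps × 2760 s × 1.06 = 11602.9 Mb
short film: 13.076 Mbps × 1560 s × 1.06 = 21622.5 Mb
Total: 127424.1 Mb = 15928.0 MB.
At 500 Mbps: 127424.1 / 500 = 255 s ≈ 4.25 minutes.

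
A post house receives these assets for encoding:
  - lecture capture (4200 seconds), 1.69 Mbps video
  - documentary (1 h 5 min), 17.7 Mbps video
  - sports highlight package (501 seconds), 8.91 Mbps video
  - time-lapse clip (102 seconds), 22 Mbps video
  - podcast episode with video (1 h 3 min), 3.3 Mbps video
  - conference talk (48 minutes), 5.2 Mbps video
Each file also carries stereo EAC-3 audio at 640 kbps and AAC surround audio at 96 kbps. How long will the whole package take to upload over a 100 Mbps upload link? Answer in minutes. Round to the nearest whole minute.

Audio total: 640 + 96 = 736 kbps = 0.736 Mbps.
lecture capture: 2.426 Mbps × 4200 s = 10189.2 Mb
documentary: 18.436 Mbps × 3900 s = 71900.4 Mb
sports highlight package: 9.646 Mbps × 501 s = 4832.6 Mb
time-lapse clip: 22.736 Mbps × 102 s = 2319.1 Mb
podcast episode with video: 4.036 Mbps × 3780 s = 15256.1 Mb
conference talk: 5.936 Mbps × 2880 s = 17095.7 Mb
Total: 121593.1 Mb = 15199.1 MB.
At 100 Mbps: 121593.1 / 100 = 1216 s ≈ 20.3 minutes.

20 minutes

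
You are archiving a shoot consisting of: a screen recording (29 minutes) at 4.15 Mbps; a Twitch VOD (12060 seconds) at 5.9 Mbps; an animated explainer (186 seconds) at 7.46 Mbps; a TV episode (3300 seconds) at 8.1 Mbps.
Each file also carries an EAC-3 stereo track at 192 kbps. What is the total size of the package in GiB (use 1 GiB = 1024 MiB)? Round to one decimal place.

Audio: 192 kbps = 0.192 Mbps.
screen recording: 4.342 Mbps × 1740 s = 7555.1 Mb
Twitch VOD: 6.092 Mbps × 12060 s = 73469.5 Mb
animated explainer: 7.652 Mbps × 186 s = 1423.3 Mb
TV episode: 8.292 Mbps × 3300 s = 27363.6 Mb
Total: 109811.5 Mb = 13726.4 MB.
= 12.78 GiB.

12.8 GiB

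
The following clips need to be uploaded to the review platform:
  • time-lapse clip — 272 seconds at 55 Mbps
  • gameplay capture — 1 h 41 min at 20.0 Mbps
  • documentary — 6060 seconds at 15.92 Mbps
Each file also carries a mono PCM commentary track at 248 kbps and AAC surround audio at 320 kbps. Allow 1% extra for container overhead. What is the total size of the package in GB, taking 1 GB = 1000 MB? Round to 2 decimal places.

30.26 GB

Audio total: 248 + 320 = 568 kbps = 0.568 Mbps.
time-lapse clip: 55.568 Mbps × 272 s × 1.01 = 15265.6 Mb
gameplay capture: 20.568 Mbps × 6060 s × 1.01 = 125888.5 Mb
documentary: 16.488 Mbps × 6060 s × 1.01 = 100916.5 Mb
Total: 242070.6 Mb = 30258.8 MB.
= 30.26 GB.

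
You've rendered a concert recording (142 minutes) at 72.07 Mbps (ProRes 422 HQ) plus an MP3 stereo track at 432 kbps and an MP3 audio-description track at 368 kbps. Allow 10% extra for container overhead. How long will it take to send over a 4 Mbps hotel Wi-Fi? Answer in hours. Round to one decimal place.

47.4 hours

142 min = 8520 s
Audio total: 432 + 368 = 800 kbps = 0.800 Mbps.
Total bitrate: 72.870 Mbps.
File: 72.870 Mbps × 8520 s = 620852.4 Mb.
With 10% container overhead: ×1.10. → 682937.6 Mb.
At 4 Mbps: 682937.6 / 4 = 170734.4 s ≈ 47.4 hours.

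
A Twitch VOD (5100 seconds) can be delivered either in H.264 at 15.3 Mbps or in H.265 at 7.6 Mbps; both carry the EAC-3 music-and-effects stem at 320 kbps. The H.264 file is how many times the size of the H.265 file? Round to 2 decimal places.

Audio: 320 kbps = 0.320 Mbps.
H.264: 15.620 Mbps × 5100 s = 79662.0 Mb = 9.274 GiB.
H.265: 7.920 Mbps × 5100 s = 40392.0 Mb = 4.702 GiB.
Ratio: 9.274 / 4.702 = 1.972.

1.97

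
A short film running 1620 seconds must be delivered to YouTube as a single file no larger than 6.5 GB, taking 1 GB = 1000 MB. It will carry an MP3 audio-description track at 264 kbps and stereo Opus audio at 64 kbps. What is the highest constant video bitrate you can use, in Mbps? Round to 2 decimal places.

31.77 Mbps

Budget: 6.5 GB = 52000.0 Mb.
Total bitrate budget: 52000.0 Mb / 1620 s = 32.099 Mbps.
Audio total: 264 + 64 = 328 kbps = 0.328 Mbps.
Video: 32.099 − 0.328 = 31.771 Mbps.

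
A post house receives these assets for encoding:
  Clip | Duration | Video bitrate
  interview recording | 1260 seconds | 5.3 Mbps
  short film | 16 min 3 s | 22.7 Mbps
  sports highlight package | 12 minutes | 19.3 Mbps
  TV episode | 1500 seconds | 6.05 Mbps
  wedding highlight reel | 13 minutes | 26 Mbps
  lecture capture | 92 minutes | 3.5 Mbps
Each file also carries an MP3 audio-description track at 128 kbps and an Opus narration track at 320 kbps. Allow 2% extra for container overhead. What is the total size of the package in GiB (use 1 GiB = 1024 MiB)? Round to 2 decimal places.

11.39 GiB

Audio total: 128 + 320 = 448 kbps = 0.448 Mbps.
interview recording: 5.748 Mbps × 1260 s × 1.02 = 7387.3 Mb
short film: 23.148 Mbps × 963 s × 1.02 = 22737.4 Mb
sports highlight package: 19.748 Mbps × 720 s × 1.02 = 14502.9 Mb
TV episode: 6.498 Mbps × 1500 s × 1.02 = 9941.9 Mb
wedding highlight reel: 26.448 Mbps × 780 s × 1.02 = 21042.0 Mb
lecture capture: 3.948 Mbps × 5520 s × 1.02 = 22228.8 Mb
Total: 97840.4 Mb = 12230.1 MB.
= 11.39 GiB.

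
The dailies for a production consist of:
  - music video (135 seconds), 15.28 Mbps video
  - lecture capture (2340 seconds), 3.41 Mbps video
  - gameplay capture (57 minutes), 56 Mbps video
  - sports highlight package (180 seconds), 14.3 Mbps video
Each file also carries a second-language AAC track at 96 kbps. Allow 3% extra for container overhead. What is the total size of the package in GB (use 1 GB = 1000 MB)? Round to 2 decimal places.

Audio: 96 kbps = 0.096 Mbps.
music video: 15.376 Mbps × 135 s × 1.03 = 2138.0 Mb
lecture capture: 3.506 Mbps × 2340 s × 1.03 = 8450.2 Mb
gameplay capture: 56.096 Mbps × 3420 s × 1.03 = 197603.8 Mb
sports highlight package: 14.396 Mbps × 180 s × 1.03 = 2669.0 Mb
Total: 210861.0 Mb = 26357.6 MB.
= 26.36 GB.

26.36 GB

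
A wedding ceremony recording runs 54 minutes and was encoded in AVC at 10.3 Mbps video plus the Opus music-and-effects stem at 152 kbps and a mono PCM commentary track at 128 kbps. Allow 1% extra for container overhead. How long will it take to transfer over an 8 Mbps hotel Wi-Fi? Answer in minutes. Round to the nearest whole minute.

54 min = 3240 s
Audio total: 152 + 128 = 280 kbps = 0.280 Mbps.
Total bitrate: 10.580 Mbps.
File: 10.580 Mbps × 3240 s = 34279.2 Mb.
With 1% container overhead: ×1.01. → 34622.0 Mb.
At 8 Mbps: 34622.0 / 8 = 4327.7 s ≈ 72.1 minutes.

72 minutes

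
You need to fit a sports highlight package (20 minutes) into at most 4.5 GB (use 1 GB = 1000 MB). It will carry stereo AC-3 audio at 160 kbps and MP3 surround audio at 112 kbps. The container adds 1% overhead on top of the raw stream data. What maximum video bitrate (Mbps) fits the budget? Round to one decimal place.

29.4 Mbps

Budget: 4.5 GB = 36000.0 Mb.
Stream payload after overhead: 36000.0 / 1.01 = 35643.6 Mb.
20 min = 1200 s
Total bitrate budget: 35643.6 Mb / 1200 s = 29.703 Mbps.
Audio total: 160 + 112 = 272 kbps = 0.272 Mbps.
Video: 29.703 − 0.272 = 29.431 Mbps.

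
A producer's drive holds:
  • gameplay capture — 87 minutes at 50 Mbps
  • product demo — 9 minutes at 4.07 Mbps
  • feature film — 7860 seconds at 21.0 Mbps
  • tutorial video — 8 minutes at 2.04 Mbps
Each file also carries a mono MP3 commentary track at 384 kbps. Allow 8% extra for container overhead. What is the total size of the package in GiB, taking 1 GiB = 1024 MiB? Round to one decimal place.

54.6 GiB

Audio: 384 kbps = 0.384 Mbps.
gameplay capture: 50.384 Mbps × 5220 s × 1.08 = 284044.8 Mb
product demo: 4.454 Mbps × 540 s × 1.08 = 2597.6 Mb
feature film: 21.384 Mbps × 7860 s × 1.08 = 181524.5 Mb
tutorial video: 2.424 Mbps × 480 s × 1.08 = 1256.6 Mb
Total: 469423.5 Mb = 58677.9 MB.
= 54.65 GiB.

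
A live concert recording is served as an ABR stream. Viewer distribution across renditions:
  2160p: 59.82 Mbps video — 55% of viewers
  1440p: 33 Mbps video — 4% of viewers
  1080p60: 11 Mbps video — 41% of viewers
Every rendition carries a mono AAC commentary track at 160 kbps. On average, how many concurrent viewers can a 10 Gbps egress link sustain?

257

Audio: 160 kbps = 0.160 Mbps.
Average per-viewer bitrate: 0.55×59.980 + 0.04×33.160 + 0.41×11.160 = 38.891 Mbps.
10 Gbps = 10,000 Mbps; 10,000 / 38.891 = 257.13 → 257.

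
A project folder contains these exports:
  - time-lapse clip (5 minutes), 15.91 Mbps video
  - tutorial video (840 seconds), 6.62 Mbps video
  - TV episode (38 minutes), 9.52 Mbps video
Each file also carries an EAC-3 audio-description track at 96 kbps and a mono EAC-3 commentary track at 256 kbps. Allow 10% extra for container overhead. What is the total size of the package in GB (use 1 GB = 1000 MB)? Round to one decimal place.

4.6 GB

Audio total: 96 + 256 = 352 kbps = 0.352 Mbps.
time-lapse clip: 16.262 Mbps × 300 s × 1.10 = 5366.5 Mb
tutorial video: 6.972 Mbps × 840 s × 1.10 = 6442.1 Mb
TV episode: 9.872 Mbps × 2280 s × 1.10 = 24759.0 Mb
Total: 36567.6 Mb = 4570.9 MB.
= 4.571 GB.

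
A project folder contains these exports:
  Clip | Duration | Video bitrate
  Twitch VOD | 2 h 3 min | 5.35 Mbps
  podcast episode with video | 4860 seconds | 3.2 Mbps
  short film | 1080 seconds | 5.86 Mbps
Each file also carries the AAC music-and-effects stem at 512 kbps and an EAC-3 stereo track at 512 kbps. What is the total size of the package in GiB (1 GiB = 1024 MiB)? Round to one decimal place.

8.7 GiB

Audio total: 512 + 512 = 1024 kbps = 1.024 Mbps.
Twitch VOD: 6.374 Mbps × 7380 s = 47040.1 Mb
podcast episode with video: 4.224 Mbps × 4860 s = 20528.6 Mb
short film: 6.884 Mbps × 1080 s = 7434.7 Mb
Total: 75003.5 Mb = 9375.4 MB.
= 8.732 GiB.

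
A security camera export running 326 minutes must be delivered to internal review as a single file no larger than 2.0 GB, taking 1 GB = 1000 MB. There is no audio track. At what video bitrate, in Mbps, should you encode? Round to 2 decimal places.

Budget: 2.0 GB = 16000.0 Mb.
326 min = 19560 s
Total bitrate budget: 16000.0 Mb / 19560 s = 0.818 Mbps.

0.82 Mbps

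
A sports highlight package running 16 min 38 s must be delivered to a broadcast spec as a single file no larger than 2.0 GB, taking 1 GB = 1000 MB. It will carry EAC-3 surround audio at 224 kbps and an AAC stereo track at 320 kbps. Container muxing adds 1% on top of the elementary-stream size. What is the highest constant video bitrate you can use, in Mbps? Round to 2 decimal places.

Budget: 2.0 GB = 16000.0 Mb.
Stream payload after overhead: 16000.0 / 1.01 = 15841.6 Mb.
16 min 38 s = 998 s
Total bitrate budget: 15841.6 Mb / 998 s = 15.873 Mbps.
Audio total: 224 + 320 = 544 kbps = 0.544 Mbps.
Video: 15.873 − 0.544 = 15.329 Mbps.

15.33 Mbps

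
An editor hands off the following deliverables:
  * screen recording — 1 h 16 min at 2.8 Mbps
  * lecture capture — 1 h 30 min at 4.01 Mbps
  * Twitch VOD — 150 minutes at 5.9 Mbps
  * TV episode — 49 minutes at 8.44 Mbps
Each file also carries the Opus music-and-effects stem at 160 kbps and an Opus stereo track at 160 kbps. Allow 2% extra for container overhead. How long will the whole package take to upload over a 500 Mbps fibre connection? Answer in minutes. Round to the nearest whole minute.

Audio total: 160 + 160 = 320 kbps = 0.320 Mbps.
screen recording: 3.120 Mbps × 4560 s × 1.02 = 14511.7 Mb
lecture capture: 4.330 Mbps × 5400 s × 1.02 = 23849.6 Mb
Twitch VOD: 6.220 Mbps × 9000 s × 1.02 = 57099.6 Mb
TV episode: 8.760 Mbps × 2940 s × 1.02 = 26269.5 Mb
Total: 121730.5 Mb = 15216.3 MB.
At 500 Mbps: 121730.5 / 500 = 243 s ≈ 4.06 minutes.

4 minutes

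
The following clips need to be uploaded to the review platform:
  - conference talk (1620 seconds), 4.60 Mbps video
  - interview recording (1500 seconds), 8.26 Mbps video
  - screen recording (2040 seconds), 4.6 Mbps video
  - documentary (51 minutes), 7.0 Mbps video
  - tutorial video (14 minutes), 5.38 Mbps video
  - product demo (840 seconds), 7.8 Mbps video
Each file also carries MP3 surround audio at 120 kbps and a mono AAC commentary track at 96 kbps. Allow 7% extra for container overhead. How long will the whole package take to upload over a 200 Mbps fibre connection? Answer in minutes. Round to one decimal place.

Audio total: 120 + 96 = 216 kbps = 0.216 Mbps.
conference talk: 4.816 Mbps × 1620 s × 1.07 = 8348.1 Mb
interview recording: 8.476 Mbps × 1500 s × 1.07 = 13604.0 Mb
screen recording: 4.816 Mbps × 2040 s × 1.07 = 10512.4 Mb
documentary: 7.216 Mbps × 3060 s × 1.07 = 23626.6 Mb
tutorial video: 5.596 Mbps × 840 s × 1.07 = 5029.7 Mb
product demo: 8.016 Mbps × 840 s × 1.07 = 7204.8 Mb
Total: 68325.5 Mb = 8540.7 MB.
At 200 Mbps: 68325.5 / 200 = 342 s ≈ 5.69 minutes.

5.7 minutes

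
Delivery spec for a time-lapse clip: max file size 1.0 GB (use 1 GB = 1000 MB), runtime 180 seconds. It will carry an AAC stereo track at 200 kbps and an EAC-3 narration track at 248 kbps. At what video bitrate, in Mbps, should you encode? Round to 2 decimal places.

Budget: 1.0 GB = 8000.0 Mb.
Total bitrate budget: 8000.0 Mb / 180 s = 44.444 Mbps.
Audio total: 200 + 248 = 448 kbps = 0.448 Mbps.
Video: 44.444 − 0.448 = 43.996 Mbps.

44.00 Mbps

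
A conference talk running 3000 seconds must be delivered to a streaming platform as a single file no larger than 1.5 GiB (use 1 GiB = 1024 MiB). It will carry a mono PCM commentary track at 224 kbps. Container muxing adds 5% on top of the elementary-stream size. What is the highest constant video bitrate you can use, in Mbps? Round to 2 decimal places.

Budget: 1.5 GiB = 12884.9 Mb.
Stream payload after overhead: 12884.9 / 1.05 = 12271.3 Mb.
Total bitrate budget: 12271.3 Mb / 3000 s = 4.090 Mbps.
Audio: 224 kbps = 0.224 Mbps.
Video: 4.090 − 0.224 = 3.866 Mbps.

3.87 Mbps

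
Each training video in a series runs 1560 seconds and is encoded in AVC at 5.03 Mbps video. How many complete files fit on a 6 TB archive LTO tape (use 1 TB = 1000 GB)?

Per item: 5.030 Mbps × 1560 s = 7,847 Mb = 980.9 MB.
Capacity: 6 TB = 48,000,000 Mb; 6117.14 items → 6117 complete.

6117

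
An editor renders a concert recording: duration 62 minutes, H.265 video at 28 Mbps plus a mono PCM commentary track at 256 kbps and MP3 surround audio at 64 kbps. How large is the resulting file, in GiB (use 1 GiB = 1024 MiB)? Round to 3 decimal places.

62 min = 3720 s
Audio total: 256 + 64 = 320 kbps = 0.320 Mbps.
Total bitrate: 28 + 0.320 = 28.320 Mbps.
Stream data: 28.320 Mbps × 3720 s = 105350.4 Mb.
105,350 Mb = 13,168,800,000 bytes ÷ 1,073,741,824 = 12.26 GiB.

12.264 GiB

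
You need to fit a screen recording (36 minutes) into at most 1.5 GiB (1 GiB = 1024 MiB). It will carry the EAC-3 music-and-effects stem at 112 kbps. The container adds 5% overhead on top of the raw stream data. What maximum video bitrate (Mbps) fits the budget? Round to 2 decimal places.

Budget: 1.5 GiB = 12884.9 Mb.
Stream payload after overhead: 12884.9 / 1.05 = 12271.3 Mb.
36 min = 2160 s
Total bitrate budget: 12271.3 Mb / 2160 s = 5.681 Mbps.
Audio: 112 kbps = 0.112 Mbps.
Video: 5.681 − 0.112 = 5.569 Mbps.

5.57 Mbps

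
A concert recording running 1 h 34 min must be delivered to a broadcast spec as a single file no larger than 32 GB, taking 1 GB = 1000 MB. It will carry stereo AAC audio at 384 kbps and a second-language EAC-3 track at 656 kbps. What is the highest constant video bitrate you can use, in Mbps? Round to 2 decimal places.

44.35 Mbps

Budget: 32 GB = 256000.0 Mb.
1 h 34 min = 94 min = 5640 s
Total bitrate budget: 256000.0 Mb / 5640 s = 45.390 Mbps.
Audio total: 384 + 656 = 1040 kbps = 1.040 Mbps.
Video: 45.390 − 1.040 = 44.350 Mbps.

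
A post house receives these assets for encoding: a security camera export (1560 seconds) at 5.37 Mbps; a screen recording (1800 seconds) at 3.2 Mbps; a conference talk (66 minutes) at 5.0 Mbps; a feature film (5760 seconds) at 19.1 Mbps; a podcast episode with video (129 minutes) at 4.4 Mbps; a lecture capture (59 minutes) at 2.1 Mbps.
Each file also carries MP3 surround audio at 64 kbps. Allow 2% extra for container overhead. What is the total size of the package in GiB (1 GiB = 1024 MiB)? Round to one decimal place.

22.2 GiB

Audio: 64 kbps = 0.064 Mbps.
security camera export: 5.434 Mbps × 1560 s × 1.02 = 8646.6 Mb
screen recording: 3.264 Mbps × 1800 s × 1.02 = 5992.7 Mb
conference talk: 5.064 Mbps × 3960 s × 1.02 = 20454.5 Mb
feature film: 19.164 Mbps × 5760 s × 1.02 = 112592.3 Mb
podcast episode with video: 4.464 Mbps × 7740 s × 1.02 = 35242.4 Mb
lecture capture: 2.164 Mbps × 3540 s × 1.02 = 7813.8 Mb
Total: 190742.3 Mb = 23842.8 MB.
= 22.21 GiB.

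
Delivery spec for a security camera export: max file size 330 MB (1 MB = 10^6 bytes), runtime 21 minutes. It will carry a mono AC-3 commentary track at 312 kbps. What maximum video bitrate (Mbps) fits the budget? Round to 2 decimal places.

Budget: 330 MB = 2640.0 Mb.
21 min = 1260 s
Total bitrate budget: 2640.0 Mb / 1260 s = 2.095 Mbps.
Audio: 312 kbps = 0.312 Mbps.
Video: 2.095 − 0.312 = 1.783 Mbps.

1.78 Mbps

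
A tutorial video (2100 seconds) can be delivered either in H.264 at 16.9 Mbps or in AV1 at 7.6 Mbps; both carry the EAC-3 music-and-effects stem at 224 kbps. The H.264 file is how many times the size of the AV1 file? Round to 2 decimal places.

Audio: 224 kbps = 0.224 Mbps.
H.264: 17.124 Mbps × 2100 s = 35960.4 Mb = 4.495 GB.
AV1: 7.824 Mbps × 2100 s = 16430.4 Mb = 2.054 GB.
Ratio: 4.495 / 2.054 = 2.189.

2.19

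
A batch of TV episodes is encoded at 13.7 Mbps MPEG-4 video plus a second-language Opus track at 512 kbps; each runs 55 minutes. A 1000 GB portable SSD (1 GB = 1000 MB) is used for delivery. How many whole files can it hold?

170

55 min = 3300 s
Audio: 512 kbps = 0.512 Mbps.
Total bitrate: 14.212 Mbps.
Per item: 14.212 Mbps × 3300 s = 46,900 Mb = 5,862 MB.
Capacity: 1000 GB = 8,000,000 Mb; 170.58 items → 170 complete.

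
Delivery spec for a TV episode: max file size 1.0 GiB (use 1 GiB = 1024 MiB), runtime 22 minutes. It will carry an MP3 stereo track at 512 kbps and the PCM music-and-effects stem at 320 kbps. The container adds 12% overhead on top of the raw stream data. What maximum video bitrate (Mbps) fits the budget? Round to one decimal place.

Budget: 1.0 GiB = 8589.9 Mb.
Stream payload after overhead: 8589.9 / 1.12 = 7669.6 Mb.
22 min = 1320 s
Total bitrate budget: 7669.6 Mb / 1320 s = 5.810 Mbps.
Audio total: 512 + 320 = 832 kbps = 0.832 Mbps.
Video: 5.810 − 0.832 = 4.978 Mbps.

5.0 Mbps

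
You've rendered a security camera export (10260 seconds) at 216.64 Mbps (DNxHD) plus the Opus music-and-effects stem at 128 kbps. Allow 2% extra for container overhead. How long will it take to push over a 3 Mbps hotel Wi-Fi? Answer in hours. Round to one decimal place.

Audio: 128 kbps = 0.128 Mbps.
Total bitrate: 216.768 Mbps.
File: 216.768 Mbps × 10260 s = 2224039.7 Mb.
With 2% container overhead: ×1.02. → 2268520.5 Mb.
At 3 Mbps: 2268520.5 / 3 = 756173.5 s ≈ 210 hours.

210.0 hours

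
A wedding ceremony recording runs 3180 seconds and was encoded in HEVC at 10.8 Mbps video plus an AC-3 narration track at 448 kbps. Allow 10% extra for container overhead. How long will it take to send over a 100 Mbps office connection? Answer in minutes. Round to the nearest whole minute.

7 minutes

Audio: 448 kbps = 0.448 Mbps.
Total bitrate: 11.248 Mbps.
File: 11.248 Mbps × 3180 s = 35768.6 Mb.
With 10% container overhead: ×1.10. → 39345.5 Mb.
At 100 Mbps: 39345.5 / 100 = 393.5 s ≈ 6.56 minutes.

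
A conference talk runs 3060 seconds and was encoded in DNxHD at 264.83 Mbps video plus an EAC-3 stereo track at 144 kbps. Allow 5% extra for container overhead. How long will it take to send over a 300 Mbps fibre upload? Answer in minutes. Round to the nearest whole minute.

47 minutes

Audio: 144 kbps = 0.144 Mbps.
Total bitrate: 264.974 Mbps.
File: 264.974 Mbps × 3060 s = 810820.4 Mb.
With 5% container overhead: ×1.05. → 851361.5 Mb.
At 300 Mbps: 851361.5 / 300 = 2837.9 s ≈ 47.3 minutes.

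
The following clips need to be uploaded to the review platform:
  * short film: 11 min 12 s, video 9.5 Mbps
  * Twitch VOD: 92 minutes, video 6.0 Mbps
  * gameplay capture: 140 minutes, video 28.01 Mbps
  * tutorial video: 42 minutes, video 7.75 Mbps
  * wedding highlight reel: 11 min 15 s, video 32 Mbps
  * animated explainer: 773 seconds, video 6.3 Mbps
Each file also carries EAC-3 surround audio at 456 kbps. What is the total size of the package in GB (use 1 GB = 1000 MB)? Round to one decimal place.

Audio: 456 kbps = 0.456 Mbps.
short film: 9.956 Mbps × 672 s = 6690.4 Mb
Twitch VOD: 6.456 Mbps × 5520 s = 35637.1 Mb
gameplay capture: 28.466 Mbps × 8400 s = 239114.4 Mb
tutorial video: 8.206 Mbps × 2520 s = 20679.1 Mb
wedding highlight reel: 32.456 Mbps × 675 s = 21907.8 Mb
animated explainer: 6.756 Mbps × 773 s = 5222.4 Mb
Total: 329251.3 Mb = 41156.4 MB.
= 41.16 GB.

41.2 GB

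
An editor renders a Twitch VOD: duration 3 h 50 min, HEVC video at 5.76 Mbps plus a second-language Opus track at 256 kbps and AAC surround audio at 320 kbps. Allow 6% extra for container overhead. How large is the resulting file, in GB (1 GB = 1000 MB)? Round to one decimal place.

11.6 GB

3 h 50 min = 230 min = 13800 s
Audio total: 256 + 320 = 576 kbps = 0.576 Mbps.
Total bitrate: 5.76 + 0.576 = 6.336 Mbps.
Stream data: 6.336 Mbps × 13800 s = 87436.8 Mb.
With 6% container overhead: ×1.06.
92,683 Mb ÷ 8 = 11,585 MB → 11.59 GB.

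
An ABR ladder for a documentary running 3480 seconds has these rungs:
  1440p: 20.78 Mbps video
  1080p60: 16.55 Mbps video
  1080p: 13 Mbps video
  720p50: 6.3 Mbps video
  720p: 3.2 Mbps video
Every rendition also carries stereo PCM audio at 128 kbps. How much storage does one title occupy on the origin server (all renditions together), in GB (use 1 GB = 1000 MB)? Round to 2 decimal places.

Audio: 128 kbps = 0.128 Mbps.
Sum of rendition bitrates: (20.78+0.128) + (16.55+0.128) + (13+0.128) + (6.3+0.128) + (3.2+0.128) = 60.470 Mbps.
× 3480 s = 210,436 Mb = 26,304 MB = 26.30 GB.

26.30 GB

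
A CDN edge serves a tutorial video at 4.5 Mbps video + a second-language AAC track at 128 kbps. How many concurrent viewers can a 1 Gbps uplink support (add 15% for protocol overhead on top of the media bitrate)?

187

Audio: 128 kbps = 0.128 Mbps.
Per-viewer media rate: 4.628 Mbps.
On the wire with 15% overhead: 5.322 Mbps.
1 Gbps = 1,000 Mbps; 1,000 / 5.322 = 187.89 → 187 viewers.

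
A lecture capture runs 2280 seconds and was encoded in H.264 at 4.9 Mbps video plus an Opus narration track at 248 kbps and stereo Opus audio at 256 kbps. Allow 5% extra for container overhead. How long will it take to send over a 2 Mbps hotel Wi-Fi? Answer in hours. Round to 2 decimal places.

Audio total: 248 + 256 = 504 kbps = 0.504 Mbps.
Total bitrate: 5.404 Mbps.
File: 5.404 Mbps × 2280 s = 12321.1 Mb.
With 5% container overhead: ×1.05. → 12937.2 Mb.
At 2 Mbps: 12937.2 / 2 = 6468.6 s ≈ 1.8 hours.

1.80 hours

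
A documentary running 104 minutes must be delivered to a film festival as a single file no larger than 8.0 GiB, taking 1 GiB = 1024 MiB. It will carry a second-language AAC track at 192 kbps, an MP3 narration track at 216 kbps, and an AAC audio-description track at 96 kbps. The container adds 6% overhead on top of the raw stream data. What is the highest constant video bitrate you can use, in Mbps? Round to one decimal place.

Budget: 8.0 GiB = 68719.5 Mb.
Stream payload after overhead: 68719.5 / 1.06 = 64829.7 Mb.
104 min = 6240 s
Total bitrate budget: 64829.7 Mb / 6240 s = 10.389 Mbps.
Audio total: 192 + 216 + 96 = 504 kbps = 0.504 Mbps.
Video: 10.389 − 0.504 = 9.885 Mbps.

9.9 Mbps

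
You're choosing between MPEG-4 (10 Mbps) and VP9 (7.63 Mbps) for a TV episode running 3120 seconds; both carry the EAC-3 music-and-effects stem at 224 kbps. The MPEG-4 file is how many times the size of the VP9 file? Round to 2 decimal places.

1.30

Audio: 224 kbps = 0.224 Mbps.
MPEG-4: 10.224 Mbps × 3120 s = 31898.9 Mb = 3.714 GiB.
VP9: 7.854 Mbps × 3120 s = 24504.5 Mb = 2.853 GiB.
Ratio: 3.714 / 2.853 = 1.302.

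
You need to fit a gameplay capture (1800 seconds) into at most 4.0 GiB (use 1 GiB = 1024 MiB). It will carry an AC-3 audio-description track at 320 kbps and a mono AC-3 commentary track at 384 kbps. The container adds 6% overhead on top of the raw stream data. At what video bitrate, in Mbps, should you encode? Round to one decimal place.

Budget: 4.0 GiB = 34359.7 Mb.
Stream payload after overhead: 34359.7 / 1.06 = 32414.8 Mb.
Total bitrate budget: 32414.8 Mb / 1800 s = 18.008 Mbps.
Audio total: 320 + 384 = 704 kbps = 0.704 Mbps.
Video: 18.008 − 0.704 = 17.304 Mbps.

17.3 Mbps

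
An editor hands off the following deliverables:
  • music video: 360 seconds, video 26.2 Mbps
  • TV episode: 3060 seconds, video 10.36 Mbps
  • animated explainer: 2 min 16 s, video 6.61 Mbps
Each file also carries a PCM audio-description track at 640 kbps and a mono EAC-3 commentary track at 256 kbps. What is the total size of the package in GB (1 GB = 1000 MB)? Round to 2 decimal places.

Audio total: 640 + 256 = 896 kbps = 0.896 Mbps.
music video: 27.096 Mbps × 360 s = 9754.6 Mb
TV episode: 11.256 Mbps × 3060 s = 34443.4 Mb
animated explainer: 7.506 Mbps × 136 s = 1020.8 Mb
Total: 45218.7 Mb = 5652.3 MB.
= 5.652 GB.

5.65 GB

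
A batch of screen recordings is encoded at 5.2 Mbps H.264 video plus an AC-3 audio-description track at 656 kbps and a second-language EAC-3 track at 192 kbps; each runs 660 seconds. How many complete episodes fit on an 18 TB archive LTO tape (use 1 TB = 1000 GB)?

36075

Audio total: 656 + 192 = 848 kbps = 0.848 Mbps.
Total bitrate: 6.048 Mbps.
Per item: 6.048 Mbps × 660 s = 3,992 Mb = 499.0 MB.
Capacity: 18 TB = 144,000,000 Mb; 36075.04 items → 36075 complete.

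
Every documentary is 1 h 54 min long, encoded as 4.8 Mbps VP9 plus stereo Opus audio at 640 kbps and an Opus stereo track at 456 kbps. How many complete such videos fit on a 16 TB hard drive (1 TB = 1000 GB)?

1 h 54 min = 114 min = 6840 s
Audio total: 640 + 456 = 1096 kbps = 1.096 Mbps.
Total bitrate: 5.896 Mbps.
Per item: 5.896 Mbps × 6840 s = 40,329 Mb = 5,041 MB.
Capacity: 16 TB = 128,000,000 Mb; 3173.92 items → 3173 complete.

3173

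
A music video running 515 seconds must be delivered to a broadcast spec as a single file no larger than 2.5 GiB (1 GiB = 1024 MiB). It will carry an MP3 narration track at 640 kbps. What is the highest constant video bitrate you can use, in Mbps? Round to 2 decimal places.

Budget: 2.5 GiB = 21474.8 Mb.
Total bitrate budget: 21474.8 Mb / 515 s = 41.699 Mbps.
Audio: 640 kbps = 0.640 Mbps.
Video: 41.699 − 0.640 = 41.059 Mbps.

41.06 Mbps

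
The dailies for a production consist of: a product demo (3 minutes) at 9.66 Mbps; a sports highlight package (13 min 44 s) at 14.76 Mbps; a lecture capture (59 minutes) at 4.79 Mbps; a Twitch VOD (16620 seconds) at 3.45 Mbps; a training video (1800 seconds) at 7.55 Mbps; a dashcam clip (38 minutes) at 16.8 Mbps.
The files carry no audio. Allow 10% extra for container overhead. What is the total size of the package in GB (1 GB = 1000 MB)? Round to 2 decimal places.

product demo: 9.660 Mbps × 180 s × 1.10 = 1912.7 Mb
sports highlight package: 14.760 Mbps × 824 s × 1.10 = 13378.5 Mb
lecture capture: 4.790 Mbps × 3540 s × 1.10 = 18652.3 Mb
Twitch VOD: 3.450 Mbps × 16620 s × 1.10 = 63072.9 Mb
training video: 7.550 Mbps × 1800 s × 1.10 = 14949.0 Mb
dashcam clip: 16.800 Mbps × 2280 s × 1.10 = 42134.4 Mb
Total: 154099.7 Mb = 19262.5 MB.
= 19.26 GB.

19.26 GB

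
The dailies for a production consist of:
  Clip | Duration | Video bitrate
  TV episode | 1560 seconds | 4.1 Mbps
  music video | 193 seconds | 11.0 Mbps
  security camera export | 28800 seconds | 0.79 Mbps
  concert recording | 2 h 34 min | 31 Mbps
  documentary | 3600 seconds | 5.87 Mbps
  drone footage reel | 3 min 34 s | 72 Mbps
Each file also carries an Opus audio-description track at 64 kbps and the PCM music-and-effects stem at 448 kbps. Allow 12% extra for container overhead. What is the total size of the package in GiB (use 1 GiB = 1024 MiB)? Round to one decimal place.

49.1 GiB

Audio total: 64 + 448 = 512 kbps = 0.512 Mbps.
TV episode: 4.612 Mbps × 1560 s × 1.12 = 8058.1 Mb
music video: 11.512 Mbps × 193 s × 1.12 = 2488.4 Mb
security camera export: 1.302 Mbps × 28800 s × 1.12 = 41997.3 Mb
concert recording: 31.512 Mbps × 9240 s × 1.12 = 326111.4 Mb
documentary: 6.382 Mbps × 3600 s × 1.12 = 25732.2 Mb
drone footage reel: 72.512 Mbps × 214 s × 1.12 = 17379.7 Mb
Total: 421767.1 Mb = 52720.9 MB.
= 49.10 GiB.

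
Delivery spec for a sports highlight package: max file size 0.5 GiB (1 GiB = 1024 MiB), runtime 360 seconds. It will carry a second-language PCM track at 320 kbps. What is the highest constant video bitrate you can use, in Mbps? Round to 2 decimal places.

11.61 Mbps

Budget: 0.5 GiB = 4295.0 Mb.
Total bitrate budget: 4295.0 Mb / 360 s = 11.930 Mbps.
Audio: 320 kbps = 0.320 Mbps.
Video: 11.930 − 0.320 = 11.610 Mbps.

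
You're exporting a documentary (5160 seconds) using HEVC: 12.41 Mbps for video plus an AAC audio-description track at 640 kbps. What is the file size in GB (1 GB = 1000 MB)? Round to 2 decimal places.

8.42 GB

Audio: 640 kbps = 0.640 Mbps.
Total bitrate: 12.41 + 0.640 = 13.050 Mbps.
Stream data: 13.050 Mbps × 5160 s = 67338.0 Mb.
67,338 Mb ÷ 8 = 8,417 MB → 8.417 GB.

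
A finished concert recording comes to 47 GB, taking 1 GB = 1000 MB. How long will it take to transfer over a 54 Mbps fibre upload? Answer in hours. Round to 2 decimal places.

File: 47 GB = 376000.0 Mb.
At 54 Mbps: 376000.0 / 54 = 6963.0 s ≈ 1.93 hours.

1.93 hours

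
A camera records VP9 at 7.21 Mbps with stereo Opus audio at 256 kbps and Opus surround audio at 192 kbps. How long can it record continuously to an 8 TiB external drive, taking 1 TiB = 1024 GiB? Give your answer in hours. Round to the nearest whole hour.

2552 hours

Audio total: 256 + 192 = 448 kbps = 0.448 Mbps.
Total bitrate: 7.21 + 0.448 = 7.658 Mbps.
Capacity: 8 TiB = 70,368,744 Mb.
Recording time: 70,368,744 / 7.658 = 9,188,919 s ≈ 2,552 hours.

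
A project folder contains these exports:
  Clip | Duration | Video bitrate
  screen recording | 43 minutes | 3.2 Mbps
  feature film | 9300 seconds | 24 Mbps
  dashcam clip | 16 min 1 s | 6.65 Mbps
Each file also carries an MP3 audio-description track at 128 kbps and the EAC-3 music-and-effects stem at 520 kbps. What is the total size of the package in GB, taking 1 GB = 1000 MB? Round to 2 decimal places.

Audio total: 128 + 520 = 648 kbps = 0.648 Mbps.
screen recording: 3.848 Mbps × 2580 s = 9927.8 Mb
feature film: 24.648 Mbps × 9300 s = 229226.4 Mb
dashcam clip: 7.298 Mbps × 961 s = 7013.4 Mb
Total: 246167.6 Mb = 30771.0 MB.
= 30.77 GB.

30.77 GB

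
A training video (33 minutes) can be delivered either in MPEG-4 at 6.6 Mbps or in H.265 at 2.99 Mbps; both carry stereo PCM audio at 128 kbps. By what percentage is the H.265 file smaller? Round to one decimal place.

53.7%

33 min = 1980 s
Audio: 128 kbps = 0.128 Mbps.
MPEG-4: 6.728 Mbps × 1980 s = 13321.4 Mb = 1.665 GB.
H.265: 3.118 Mbps × 1980 s = 6173.6 Mb = 0.772 GB.
Reduction: (1 − 0.772/1.665) × 100 = 53.66%.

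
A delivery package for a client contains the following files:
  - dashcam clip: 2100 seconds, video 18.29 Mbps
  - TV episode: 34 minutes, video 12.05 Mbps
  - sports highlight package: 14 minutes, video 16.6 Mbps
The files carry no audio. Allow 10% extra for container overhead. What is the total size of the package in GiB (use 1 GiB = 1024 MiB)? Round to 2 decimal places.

dashcam clip: 18.290 Mbps × 2100 s × 1.10 = 42249.9 Mb
TV episode: 12.050 Mbps × 2040 s × 1.10 = 27040.2 Mb
sports highlight package: 16.600 Mbps × 840 s × 1.10 = 15338.4 Mb
Total: 84628.5 Mb = 10578.6 MB.
= 9.852 GiB.

9.85 GiB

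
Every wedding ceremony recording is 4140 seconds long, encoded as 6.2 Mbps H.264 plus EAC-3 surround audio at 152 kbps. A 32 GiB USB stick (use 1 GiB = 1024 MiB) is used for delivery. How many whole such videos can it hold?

Audio: 152 kbps = 0.152 Mbps.
Total bitrate: 6.352 Mbps.
Per item: 6.352 Mbps × 4140 s = 26,297 Mb = 3,287 MB.
Capacity: 32 GiB = 274,878 Mb; 10.45 items → 10 complete.

10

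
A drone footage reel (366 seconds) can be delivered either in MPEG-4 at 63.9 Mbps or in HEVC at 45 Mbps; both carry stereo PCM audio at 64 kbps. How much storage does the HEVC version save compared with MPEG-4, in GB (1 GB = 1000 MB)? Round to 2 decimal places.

0.86 GB

Audio: 64 kbps = 0.064 Mbps.
MPEG-4: 63.964 Mbps × 366 s = 23410.8 Mb = 2.926 GB.
HEVC: 45.064 Mbps × 366 s = 16493.4 Mb = 2.062 GB.
Saving: 2.926 − 2.062 = 0.865 GB.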